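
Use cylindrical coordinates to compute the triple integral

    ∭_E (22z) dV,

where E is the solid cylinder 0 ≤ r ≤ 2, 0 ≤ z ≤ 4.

In cylindrical coordinates, x = r cos(θ), y = r sin(θ), z = z, and dV = r dr dθ dz.

The integrand becomes 22z, so

    ∭_E (22z) dV = ∫_{0}^{2π} ∫_{0}^{2} ∫_{0}^{4} (22z) · r dz dr dθ.

Inner (z): 176r.
Middle (r from 0 to 2): 352.
Outer (θ): 704π.

Therefore the triple integral equals 704π.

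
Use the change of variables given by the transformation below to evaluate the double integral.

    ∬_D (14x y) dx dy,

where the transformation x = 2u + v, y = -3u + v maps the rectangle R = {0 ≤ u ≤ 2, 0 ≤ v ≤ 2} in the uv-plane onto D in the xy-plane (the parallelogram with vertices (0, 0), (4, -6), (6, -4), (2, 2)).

Compute the Jacobian determinant of (x, y) with respect to (u, v):

    ∂(x,y)/∂(u,v) = | 2  1 | = (2)(1) - (1)(-3) = 5.
                   | -3  1 |

Its absolute value is |J| = 5 (the area scaling factor).

Substituting x = 2u + v, y = -3u + v into the integrand,

    14x y → -84u^2 - 14u v + 14v^2,

so the integral becomes

    ∬_R (-84u^2 - 14u v + 14v^2) · |J| du dv = ∫_0^2 ∫_0^2 (-420u^2 - 70u v + 70v^2) dv du.

Inner (v): -840u^2 - 140u + 560/3.
Outer (u): -6440/3.

Therefore ∬_D (14x y) dx dy = -6440/3.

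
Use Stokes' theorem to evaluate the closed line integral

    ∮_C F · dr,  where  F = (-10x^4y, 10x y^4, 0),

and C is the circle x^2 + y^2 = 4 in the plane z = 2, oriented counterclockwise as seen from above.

Let S be the flat disk x^2 + y^2 ≤ 4 in the plane z = 2, with upward unit normal n̂ = ẑ. By Stokes' theorem,

    ∮_C F · dr = ∬_S (∇ × F) · n̂ dS = ∬_D (curl F)_z dA,

where D is the disk x^2 + y^2 ≤ 4.

Compute the curl of F = (-10x^4y, 10x y^4, 0):
    (∇ × F)_x = ∂F_z/∂y - ∂F_y/∂z = 0,
    (∇ × F)_y = ∂F_x/∂z - ∂F_z/∂x = 0,
    (∇ × F)_z = ∂F_y/∂x - ∂F_x/∂y = 10x^4 + 10y^4.

On z = 2, (curl F)_z = 10x^4 + 10y^4.

Convert to polar (x = r cos θ, y = r sin θ, dA = r dr dθ); the integrand becomes 10r^4(sin(θ)^4 + cos(θ)^4), so

    ∬_D (curl F)_z dA = ∫_0^{2π} ∫_0^{2} (10r^4(sin(θ)^4 + cos(θ)^4)) · r dr dθ.

Inner (r from 0 to 2): 320sin(θ)^4/3 + 320cos(θ)^4/3.
Outer (θ from 0 to 2π): 160π.

Therefore ∮_C F · dr = 160π.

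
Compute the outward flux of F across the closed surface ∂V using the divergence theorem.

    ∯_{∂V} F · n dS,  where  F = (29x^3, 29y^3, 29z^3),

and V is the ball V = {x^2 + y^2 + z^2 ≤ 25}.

By the divergence theorem,

    ∯_{∂V} F · n dS = ∭_V (∇ · F) dV.

Compute the divergence:
    ∇ · F = ∂F_x/∂x + ∂F_y/∂y + ∂F_z/∂z = 87x^2 + 87y^2 + 87z^2.

In spherical coordinates, x = ρ sin(φ) cos(θ), y = ρ sin(φ) sin(θ), z = ρ cos(φ), dV = ρ^2 sin(φ) dρ dφ dθ, with 0 ≤ ρ ≤ 5, 0 ≤ φ ≤ π, 0 ≤ θ ≤ 2π.

The integrand, after substitution and multiplying by the volume element, becomes (87ρ^2) · ρ^2 sin(φ), so

    ∭_V (∇·F) dV = ∫_0^{2π} ∫_0^{π} ∫_0^{5} (87ρ^2) · ρ^2 sin(φ) dρ dφ dθ.

Inner (ρ from 0 to 5): 54375sin(φ).
Middle (φ from 0 to π): 108750.
Outer (θ from 0 to 2π): 217500π.

Therefore ∯_{∂V} F · n dS = 217500π.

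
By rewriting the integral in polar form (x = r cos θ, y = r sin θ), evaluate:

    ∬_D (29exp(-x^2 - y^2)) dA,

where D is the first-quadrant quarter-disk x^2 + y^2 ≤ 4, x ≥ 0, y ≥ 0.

The region D is 0 ≤ r ≤ 2, 0 ≤ θ ≤ π/2 in polar coordinates, where x = r cos(θ), y = r sin(θ), and dA = r dr dθ.

Under the substitution, the integrand becomes 29exp(-r^2), so

    ∬_D (29exp(-x^2 - y^2)) dA = ∫_{0}^{π/2} ∫_{0}^{2} (29exp(-r^2)) · r dr dθ.

Inner integral (in r): ∫_{0}^{2} (29exp(-r^2)) · r dr = 29/2 - 29exp(-4)/2.

Outer integral (in θ): ∫_{0}^{π/2} (29/2 - 29exp(-4)/2) dθ = -29π (1 - exp(4))exp(-4)/4.

Therefore ∬_D (29exp(-x^2 - y^2)) dA = -29π (1 - exp(4))exp(-4)/4.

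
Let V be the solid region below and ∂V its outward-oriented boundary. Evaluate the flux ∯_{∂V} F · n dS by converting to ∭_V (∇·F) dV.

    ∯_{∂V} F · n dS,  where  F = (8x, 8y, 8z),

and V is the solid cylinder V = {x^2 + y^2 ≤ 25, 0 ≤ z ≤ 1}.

By the divergence theorem,

    ∯_{∂V} F · n dS = ∭_V (∇ · F) dV.

Compute the divergence:
    ∇ · F = ∂F_x/∂x + ∂F_y/∂y + ∂F_z/∂z = 8 + 8 + 8 = 24.

In cylindrical coordinates, x = r cos(θ), y = r sin(θ), z = z, dV = r dr dθ dz, with 0 ≤ r ≤ 5, 0 ≤ θ ≤ 2π, 0 ≤ z ≤ 1.

The integrand, after substitution and multiplying by the volume element, becomes (24) · r, so

    ∭_V (∇·F) dV = ∫_0^{2π} ∫_0^{5} ∫_0^{1} (24) · r dz dr dθ.

Inner (z from 0 to 1): 24r.
Middle (r from 0 to 5): 300.
Outer (θ from 0 to 2π): 600π.

Therefore ∯_{∂V} F · n dS = 600π.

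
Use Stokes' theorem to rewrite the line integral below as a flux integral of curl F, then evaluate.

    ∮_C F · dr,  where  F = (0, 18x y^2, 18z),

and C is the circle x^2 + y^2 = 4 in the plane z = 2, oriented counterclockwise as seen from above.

Let S be the flat disk x^2 + y^2 ≤ 4 in the plane z = 2, with upward unit normal n̂ = ẑ. By Stokes' theorem,

    ∮_C F · dr = ∬_S (∇ × F) · n̂ dS = ∬_D (curl F)_z dA,

where D is the disk x^2 + y^2 ≤ 4.

Compute the curl of F = (0, 18x y^2, 18z):
    (∇ × F)_x = ∂F_z/∂y - ∂F_y/∂z = 0,
    (∇ × F)_y = ∂F_x/∂z - ∂F_z/∂x = 0,
    (∇ × F)_z = ∂F_y/∂x - ∂F_x/∂y = 18y^2.

On z = 2, (curl F)_z = 18y^2.

Convert to polar (x = r cos θ, y = r sin θ, dA = r dr dθ); the integrand becomes 18r^2sin(θ)^2, so

    ∬_D (curl F)_z dA = ∫_0^{2π} ∫_0^{2} (18r^2sin(θ)^2) · r dr dθ.

Inner (r from 0 to 2): 72sin(θ)^2.
Outer (θ from 0 to 2π): 72π.

Therefore ∮_C F · dr = 72π.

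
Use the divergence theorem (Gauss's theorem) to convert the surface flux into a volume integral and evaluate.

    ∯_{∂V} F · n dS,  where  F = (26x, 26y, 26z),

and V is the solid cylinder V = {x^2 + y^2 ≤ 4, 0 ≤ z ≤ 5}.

By the divergence theorem,

    ∯_{∂V} F · n dS = ∭_V (∇ · F) dV.

Compute the divergence:
    ∇ · F = ∂F_x/∂x + ∂F_y/∂y + ∂F_z/∂z = 26 + 26 + 26 = 78.

In cylindrical coordinates, x = r cos(θ), y = r sin(θ), z = z, dV = r dr dθ dz, with 0 ≤ r ≤ 2, 0 ≤ θ ≤ 2π, 0 ≤ z ≤ 5.

The integrand, after substitution and multiplying by the volume element, becomes (78) · r, so

    ∭_V (∇·F) dV = ∫_0^{2π} ∫_0^{2} ∫_0^{5} (78) · r dz dr dθ.

Inner (z from 0 to 5): 390r.
Middle (r from 0 to 2): 780.
Outer (θ from 0 to 2π): 1560π.

Therefore ∯_{∂V} F · n dS = 1560π.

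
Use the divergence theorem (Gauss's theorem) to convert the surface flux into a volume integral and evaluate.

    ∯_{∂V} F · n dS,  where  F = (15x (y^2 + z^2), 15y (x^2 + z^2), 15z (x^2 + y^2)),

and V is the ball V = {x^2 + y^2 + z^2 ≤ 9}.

By the divergence theorem,

    ∯_{∂V} F · n dS = ∭_V (∇ · F) dV.

Compute the divergence:
    ∇ · F = ∂F_x/∂x + ∂F_y/∂y + ∂F_z/∂z = 15y^2 + 15z^2 + 15x^2 + 15z^2 + 15x^2 + 15y^2 = 30x^2 + 30y^2 + 30z^2.

In spherical coordinates, x = ρ sin(φ) cos(θ), y = ρ sin(φ) sin(θ), z = ρ cos(φ), dV = ρ^2 sin(φ) dρ dφ dθ, with 0 ≤ ρ ≤ 3, 0 ≤ φ ≤ π, 0 ≤ θ ≤ 2π.

The integrand, after substitution and multiplying by the volume element, becomes (30ρ^2) · ρ^2 sin(φ), so

    ∭_V (∇·F) dV = ∫_0^{2π} ∫_0^{π} ∫_0^{3} (30ρ^2) · ρ^2 sin(φ) dρ dφ dθ.

Inner (ρ from 0 to 3): 1458sin(φ).
Middle (φ from 0 to π): 2916.
Outer (θ from 0 to 2π): 5832π.

Therefore ∯_{∂V} F · n dS = 5832π.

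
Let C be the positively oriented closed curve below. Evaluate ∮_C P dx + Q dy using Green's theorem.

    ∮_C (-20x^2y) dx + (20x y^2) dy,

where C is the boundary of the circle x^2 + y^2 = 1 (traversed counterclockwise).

Green's theorem converts the closed line integral into a double integral over the enclosed region D:

    ∮_C P dx + Q dy = ∬_D (∂Q/∂x - ∂P/∂y) dA.

Here P = -20x^2y, Q = 20x y^2, so

    ∂Q/∂x = 20y^2,    ∂P/∂y = -20x^2,
    ∂Q/∂x - ∂P/∂y = 20x^2 + 20y^2.

D is the region x^2 + y^2 ≤ 1. Evaluating the double integral:

In polar coordinates (x = r cos θ, y = r sin θ, dA = r dr dθ) the integrand becomes 20r^2, so

    ∬_D (20x^2 + 20y^2) dA = ∫_0^{2π} ∫_0^{1} (20r^2) · r dr dθ.

Inner (r from 0 to 1): 5.
Outer (θ from 0 to 2π): 10π.

Therefore ∮_C P dx + Q dy = 10π.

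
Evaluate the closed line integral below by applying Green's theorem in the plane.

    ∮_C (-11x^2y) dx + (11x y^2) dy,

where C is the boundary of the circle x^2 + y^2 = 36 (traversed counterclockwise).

Green's theorem converts the closed line integral into a double integral over the enclosed region D:

    ∮_C P dx + Q dy = ∬_D (∂Q/∂x - ∂P/∂y) dA.

Here P = -11x^2y, Q = 11x y^2, so

    ∂Q/∂x = 11y^2,    ∂P/∂y = -11x^2,
    ∂Q/∂x - ∂P/∂y = 11x^2 + 11y^2.

D is the region x^2 + y^2 ≤ 36. Evaluating the double integral:

In polar coordinates (x = r cos θ, y = r sin θ, dA = r dr dθ) the integrand becomes 11r^2, so

    ∬_D (11x^2 + 11y^2) dA = ∫_0^{2π} ∫_0^{6} (11r^2) · r dr dθ.

Inner (r from 0 to 6): 3564.
Outer (θ from 0 to 2π): 7128π.

Therefore ∮_C P dx + Q dy = 7128π.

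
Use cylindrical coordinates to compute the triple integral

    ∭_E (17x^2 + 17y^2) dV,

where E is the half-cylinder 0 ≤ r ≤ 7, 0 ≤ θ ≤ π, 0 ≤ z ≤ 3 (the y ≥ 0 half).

In cylindrical coordinates, x = r cos(θ), y = r sin(θ), z = z, and dV = r dr dθ dz.

The integrand becomes 17r^2, so

    ∭_E (17x^2 + 17y^2) dV = ∫_{0}^{π} ∫_{0}^{7} ∫_{0}^{3} (17r^2) · r dz dr dθ.

Inner (z): 51r^3.
Middle (r from 0 to 7): 122451/4.
Outer (θ): 122451π/4.

Therefore the triple integral equals 122451π/4.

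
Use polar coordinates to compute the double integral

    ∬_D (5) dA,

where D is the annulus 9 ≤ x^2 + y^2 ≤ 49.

The region D is 3 ≤ r ≤ 7, 0 ≤ θ ≤ 2π in polar coordinates, where x = r cos(θ), y = r sin(θ), and dA = r dr dθ.

Under the substitution, the integrand becomes 5, so

    ∬_D (5) dA = ∫_{0}^{2π} ∫_{3}^{7} (5) · r dr dθ.

Inner integral (in r): ∫_{3}^{7} (5) · r dr = 100.

Outer integral (in θ): ∫_{0}^{2π} (100) dθ = 200π.

Therefore ∬_D (5) dA = 200π.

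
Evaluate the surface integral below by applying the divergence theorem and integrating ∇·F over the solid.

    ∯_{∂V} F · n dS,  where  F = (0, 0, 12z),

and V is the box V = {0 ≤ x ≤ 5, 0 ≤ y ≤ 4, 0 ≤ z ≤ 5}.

By the divergence theorem,

    ∯_{∂V} F · n dS = ∭_V (∇ · F) dV.

Compute the divergence:
    ∇ · F = ∂F_x/∂x + ∂F_y/∂y + ∂F_z/∂z = 0 + 0 + 12 = 12.

V is a rectangular box, so dV = dx dy dz with 0 ≤ x ≤ 5, 0 ≤ y ≤ 4, 0 ≤ z ≤ 5.

Integrate (12) over V as an iterated integral:

    ∭_V (∇·F) dV = ∫_0^{5} ∫_0^{4} ∫_0^{5} (12) dz dy dx.

Inner (z from 0 to 5): 60.
Middle (y from 0 to 4): 240.
Outer (x from 0 to 5): 1200.

Therefore ∯_{∂V} F · n dS = 1200.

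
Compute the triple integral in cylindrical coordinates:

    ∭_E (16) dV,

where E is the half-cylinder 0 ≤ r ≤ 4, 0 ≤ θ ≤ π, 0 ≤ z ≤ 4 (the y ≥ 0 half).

In cylindrical coordinates, x = r cos(θ), y = r sin(θ), z = z, and dV = r dr dθ dz.

The integrand becomes 16, so

    ∭_E (16) dV = ∫_{0}^{π} ∫_{0}^{4} ∫_{0}^{4} (16) · r dz dr dθ.

Inner (z): 64r.
Middle (r from 0 to 4): 512.
Outer (θ): 512π.

Therefore the triple integral equals 512π.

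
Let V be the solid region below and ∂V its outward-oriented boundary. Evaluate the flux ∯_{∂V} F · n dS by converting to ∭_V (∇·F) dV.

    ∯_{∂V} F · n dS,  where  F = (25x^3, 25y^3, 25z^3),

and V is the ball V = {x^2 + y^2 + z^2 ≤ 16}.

By the divergence theorem,

    ∯_{∂V} F · n dS = ∭_V (∇ · F) dV.

Compute the divergence:
    ∇ · F = ∂F_x/∂x + ∂F_y/∂y + ∂F_z/∂z = 75x^2 + 75y^2 + 75z^2.

In spherical coordinates, x = ρ sin(φ) cos(θ), y = ρ sin(φ) sin(θ), z = ρ cos(φ), dV = ρ^2 sin(φ) dρ dφ dθ, with 0 ≤ ρ ≤ 4, 0 ≤ φ ≤ π, 0 ≤ θ ≤ 2π.

The integrand, after substitution and multiplying by the volume element, becomes (75ρ^2) · ρ^2 sin(φ), so

    ∭_V (∇·F) dV = ∫_0^{2π} ∫_0^{π} ∫_0^{4} (75ρ^2) · ρ^2 sin(φ) dρ dφ dθ.

Inner (ρ from 0 to 4): 15360sin(φ).
Middle (φ from 0 to π): 30720.
Outer (θ from 0 to 2π): 61440π.

Therefore ∯_{∂V} F · n dS = 61440π.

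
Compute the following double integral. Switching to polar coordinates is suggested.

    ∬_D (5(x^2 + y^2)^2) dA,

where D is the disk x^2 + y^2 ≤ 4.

The region D is 0 ≤ r ≤ 2, 0 ≤ θ ≤ 2π in polar coordinates, where x = r cos(θ), y = r sin(θ), and dA = r dr dθ.

Under the substitution, the integrand becomes 5r^4, so

    ∬_D (5(x^2 + y^2)^2) dA = ∫_{0}^{2π} ∫_{0}^{2} (5r^4) · r dr dθ.

Inner integral (in r): ∫_{0}^{2} (5r^4) · r dr = 160/3.

Outer integral (in θ): ∫_{0}^{2π} (160/3) dθ = 320π/3.

Therefore ∬_D (5(x^2 + y^2)^2) dA = 320π/3.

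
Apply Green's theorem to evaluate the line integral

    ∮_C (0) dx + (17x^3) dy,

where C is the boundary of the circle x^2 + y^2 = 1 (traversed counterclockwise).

Green's theorem converts the closed line integral into a double integral over the enclosed region D:

    ∮_C P dx + Q dy = ∬_D (∂Q/∂x - ∂P/∂y) dA.

Here P = 0, Q = 17x^3, so

    ∂Q/∂x = 51x^2,    ∂P/∂y = 0,
    ∂Q/∂x - ∂P/∂y = 51x^2.

D is the region x^2 + y^2 ≤ 1. Evaluating the double integral:

In polar coordinates (x = r cos θ, y = r sin θ, dA = r dr dθ) the integrand becomes 51r^2cos(θ)^2, so

    ∬_D (51x^2) dA = ∫_0^{2π} ∫_0^{1} (51r^2cos(θ)^2) · r dr dθ.

Inner (r from 0 to 1): 51cos(θ)^2/4.
Outer (θ from 0 to 2π): 51π/4.

Therefore ∮_C P dx + Q dy = 51π/4.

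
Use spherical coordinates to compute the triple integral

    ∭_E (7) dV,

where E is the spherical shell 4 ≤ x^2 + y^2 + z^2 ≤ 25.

In spherical coordinates, x = ρ sin(φ) cos(θ), y = ρ sin(φ) sin(θ), z = ρ cos(φ), and dV = ρ^2 sin(φ) dρ dφ dθ.

The integrand becomes 7, so

    ∭_E (7) dV = ∫_{0}^{2π} ∫_{0}^{π} ∫_{2}^{5} (7) · ρ^2 sin(φ) dρ dφ dθ.

Inner (ρ): 273sin(φ).
Middle (φ): 546.
Outer (θ): 1092π.

Therefore the triple integral equals 1092π.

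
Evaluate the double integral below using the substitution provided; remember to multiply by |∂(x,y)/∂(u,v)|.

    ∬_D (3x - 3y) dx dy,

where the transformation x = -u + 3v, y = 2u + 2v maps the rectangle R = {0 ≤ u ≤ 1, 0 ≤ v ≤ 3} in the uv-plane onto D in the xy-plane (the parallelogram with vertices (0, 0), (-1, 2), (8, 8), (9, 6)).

Compute the Jacobian determinant of (x, y) with respect to (u, v):

    ∂(x,y)/∂(u,v) = | -1  3 | = (-1)(2) - (3)(2) = -8.
                   | 2  2 |

Its absolute value is |J| = 8 (the area scaling factor).

Substituting x = -u + 3v, y = 2u + 2v into the integrand,

    3x - 3y → -9u + 3v,

so the integral becomes

    ∬_R (-9u + 3v) · |J| du dv = ∫_0^1 ∫_0^3 (-72u + 24v) dv du.

Inner (v): 108 - 216u.
Outer (u): 0.

Therefore ∬_D (3x - 3y) dx dy = 0.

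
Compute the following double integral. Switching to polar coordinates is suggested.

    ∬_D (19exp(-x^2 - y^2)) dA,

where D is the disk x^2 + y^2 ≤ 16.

The region D is 0 ≤ r ≤ 4, 0 ≤ θ ≤ 2π in polar coordinates, where x = r cos(θ), y = r sin(θ), and dA = r dr dθ.

Under the substitution, the integrand becomes 19exp(-r^2), so

    ∬_D (19exp(-x^2 - y^2)) dA = ∫_{0}^{2π} ∫_{0}^{4} (19exp(-r^2)) · r dr dθ.

Inner integral (in r): ∫_{0}^{4} (19exp(-r^2)) · r dr = 19/2 - 19exp(-16)/2.

Outer integral (in θ): ∫_{0}^{2π} (19/2 - 19exp(-16)/2) dθ = -19π exp(-16) + 19π.

Therefore ∬_D (19exp(-x^2 - y^2)) dA = -19π exp(-16) + 19π.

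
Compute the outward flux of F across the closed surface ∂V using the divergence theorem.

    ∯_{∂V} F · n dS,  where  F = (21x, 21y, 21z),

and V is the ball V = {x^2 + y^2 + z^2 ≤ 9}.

By the divergence theorem,

    ∯_{∂V} F · n dS = ∭_V (∇ · F) dV.

Compute the divergence:
    ∇ · F = ∂F_x/∂x + ∂F_y/∂y + ∂F_z/∂z = 21 + 21 + 21 = 63.

In spherical coordinates, x = ρ sin(φ) cos(θ), y = ρ sin(φ) sin(θ), z = ρ cos(φ), dV = ρ^2 sin(φ) dρ dφ dθ, with 0 ≤ ρ ≤ 3, 0 ≤ φ ≤ π, 0 ≤ θ ≤ 2π.

The integrand, after substitution and multiplying by the volume element, becomes (63) · ρ^2 sin(φ), so

    ∭_V (∇·F) dV = ∫_0^{2π} ∫_0^{π} ∫_0^{3} (63) · ρ^2 sin(φ) dρ dφ dθ.

Inner (ρ from 0 to 3): 567sin(φ).
Middle (φ from 0 to π): 1134.
Outer (θ from 0 to 2π): 2268π.

Therefore ∯_{∂V} F · n dS = 2268π.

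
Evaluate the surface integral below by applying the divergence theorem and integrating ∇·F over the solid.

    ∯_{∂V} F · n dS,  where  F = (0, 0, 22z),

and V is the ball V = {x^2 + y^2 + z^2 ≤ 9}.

By the divergence theorem,

    ∯_{∂V} F · n dS = ∭_V (∇ · F) dV.

Compute the divergence:
    ∇ · F = ∂F_x/∂x + ∂F_y/∂y + ∂F_z/∂z = 0 + 0 + 22 = 22.

In spherical coordinates, x = ρ sin(φ) cos(θ), y = ρ sin(φ) sin(θ), z = ρ cos(φ), dV = ρ^2 sin(φ) dρ dφ dθ, with 0 ≤ ρ ≤ 3, 0 ≤ φ ≤ π, 0 ≤ θ ≤ 2π.

The integrand, after substitution and multiplying by the volume element, becomes (22) · ρ^2 sin(φ), so

    ∭_V (∇·F) dV = ∫_0^{2π} ∫_0^{π} ∫_0^{3} (22) · ρ^2 sin(φ) dρ dφ dθ.

Inner (ρ from 0 to 3): 198sin(φ).
Middle (φ from 0 to π): 396.
Outer (θ from 0 to 2π): 792π.

Therefore ∯_{∂V} F · n dS = 792π.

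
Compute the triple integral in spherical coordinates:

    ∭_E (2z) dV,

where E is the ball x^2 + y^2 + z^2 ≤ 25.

In spherical coordinates, x = ρ sin(φ) cos(θ), y = ρ sin(φ) sin(θ), z = ρ cos(φ), and dV = ρ^2 sin(φ) dρ dφ dθ.

The integrand becomes 2ρ cos(φ), so

    ∭_E (2z) dV = ∫_{0}^{2π} ∫_{0}^{π} ∫_{0}^{5} (2ρ cos(φ)) · ρ^2 sin(φ) dρ dφ dθ.

Inner (ρ): 625sin(2φ)/4.
Middle (φ): 0.
Outer (θ): 0.

Therefore the triple integral equals 0.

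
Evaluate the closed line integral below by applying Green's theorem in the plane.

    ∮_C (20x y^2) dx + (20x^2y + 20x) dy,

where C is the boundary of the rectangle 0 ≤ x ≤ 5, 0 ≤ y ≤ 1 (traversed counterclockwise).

Green's theorem converts the closed line integral into a double integral over the enclosed region D:

    ∮_C P dx + Q dy = ∬_D (∂Q/∂x - ∂P/∂y) dA.

Here P = 20x y^2, Q = 20x^2y + 20x, so

    ∂Q/∂x = 40x y + 20,    ∂P/∂y = 40x y,
    ∂Q/∂x - ∂P/∂y = 20.

D is the region 0 ≤ x ≤ 5, 0 ≤ y ≤ 1. Evaluating the double integral:

    ∬_D (20) dA = ∫_0^{5} ∫_0^{1} (20) dy dx.

Inner (y from 0 to 1): 20.
Outer (x from 0 to 5): 100.

Therefore ∮_C P dx + Q dy = 100.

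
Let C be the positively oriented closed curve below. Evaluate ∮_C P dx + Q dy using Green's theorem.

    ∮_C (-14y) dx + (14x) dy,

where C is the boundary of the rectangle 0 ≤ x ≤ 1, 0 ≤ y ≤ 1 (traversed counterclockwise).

Green's theorem converts the closed line integral into a double integral over the enclosed region D:

    ∮_C P dx + Q dy = ∬_D (∂Q/∂x - ∂P/∂y) dA.

Here P = -14y, Q = 14x, so

    ∂Q/∂x = 14,    ∂P/∂y = -14,
    ∂Q/∂x - ∂P/∂y = 28.

D is the region 0 ≤ x ≤ 1, 0 ≤ y ≤ 1. Evaluating the double integral:

    ∬_D (28) dA = ∫_0^{1} ∫_0^{1} (28) dy dx.

Inner (y from 0 to 1): 28.
Outer (x from 0 to 1): 28.

Therefore ∮_C P dx + Q dy = 28.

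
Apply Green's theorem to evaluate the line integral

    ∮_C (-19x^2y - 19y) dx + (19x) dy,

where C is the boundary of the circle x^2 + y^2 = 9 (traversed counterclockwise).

Green's theorem converts the closed line integral into a double integral over the enclosed region D:

    ∮_C P dx + Q dy = ∬_D (∂Q/∂x - ∂P/∂y) dA.

Here P = -19x^2y - 19y, Q = 19x, so

    ∂Q/∂x = 19,    ∂P/∂y = -19x^2 - 19,
    ∂Q/∂x - ∂P/∂y = 19x^2 + 38.

D is the region x^2 + y^2 ≤ 9. Evaluating the double integral:

In polar coordinates (x = r cos θ, y = r sin θ, dA = r dr dθ) the integrand becomes 19r^2cos(θ)^2 + 38, so

    ∬_D (19x^2 + 38) dA = ∫_0^{2π} ∫_0^{3} (19r^2cos(θ)^2 + 38) · r dr dθ.

Inner (r from 0 to 3): 1539cos(θ)^2/4 + 171.
Outer (θ from 0 to 2π): 2907π/4.

Therefore ∮_C P dx + Q dy = 2907π/4.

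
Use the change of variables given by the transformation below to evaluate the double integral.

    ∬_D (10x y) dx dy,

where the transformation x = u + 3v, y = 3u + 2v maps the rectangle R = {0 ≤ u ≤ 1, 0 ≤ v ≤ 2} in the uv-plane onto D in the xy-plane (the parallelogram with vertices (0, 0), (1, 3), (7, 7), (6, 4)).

Compute the Jacobian determinant of (x, y) with respect to (u, v):

    ∂(x,y)/∂(u,v) = | 1  3 | = (1)(2) - (3)(3) = -7.
                   | 3  2 |

Its absolute value is |J| = 7 (the area scaling factor).

Substituting x = u + 3v, y = 3u + 2v into the integrand,

    10x y → 30u^2 + 110u v + 60v^2,

so the integral becomes

    ∬_R (30u^2 + 110u v + 60v^2) · |J| du dv = ∫_0^1 ∫_0^2 (210u^2 + 770u v + 420v^2) dv du.

Inner (v): 420u^2 + 1540u + 1120.
Outer (u): 2030.

Therefore ∬_D (10x y) dx dy = 2030.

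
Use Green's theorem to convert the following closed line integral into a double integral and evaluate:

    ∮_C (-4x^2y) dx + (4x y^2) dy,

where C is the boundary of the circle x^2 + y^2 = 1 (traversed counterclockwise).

Green's theorem converts the closed line integral into a double integral over the enclosed region D:

    ∮_C P dx + Q dy = ∬_D (∂Q/∂x - ∂P/∂y) dA.

Here P = -4x^2y, Q = 4x y^2, so

    ∂Q/∂x = 4y^2,    ∂P/∂y = -4x^2,
    ∂Q/∂x - ∂P/∂y = 4x^2 + 4y^2.

D is the region x^2 + y^2 ≤ 1. Evaluating the double integral:

In polar coordinates (x = r cos θ, y = r sin θ, dA = r dr dθ) the integrand becomes 4r^2, so

    ∬_D (4x^2 + 4y^2) dA = ∫_0^{2π} ∫_0^{1} (4r^2) · r dr dθ.

Inner (r from 0 to 1): 1.
Outer (θ from 0 to 2π): 2π.

Therefore ∮_C P dx + Q dy = 2π.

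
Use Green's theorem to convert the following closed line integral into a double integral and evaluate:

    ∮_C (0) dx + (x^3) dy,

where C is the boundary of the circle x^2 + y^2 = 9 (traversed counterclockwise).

Green's theorem converts the closed line integral into a double integral over the enclosed region D:

    ∮_C P dx + Q dy = ∬_D (∂Q/∂x - ∂P/∂y) dA.

Here P = 0, Q = x^3, so

    ∂Q/∂x = 3x^2,    ∂P/∂y = 0,
    ∂Q/∂x - ∂P/∂y = 3x^2.

D is the region x^2 + y^2 ≤ 9. Evaluating the double integral:

In polar coordinates (x = r cos θ, y = r sin θ, dA = r dr dθ) the integrand becomes 3r^2cos(θ)^2, so

    ∬_D (3x^2) dA = ∫_0^{2π} ∫_0^{3} (3r^2cos(θ)^2) · r dr dθ.

Inner (r from 0 to 3): 243cos(θ)^2/4.
Outer (θ from 0 to 2π): 243π/4.

Therefore ∮_C P dx + Q dy = 243π/4.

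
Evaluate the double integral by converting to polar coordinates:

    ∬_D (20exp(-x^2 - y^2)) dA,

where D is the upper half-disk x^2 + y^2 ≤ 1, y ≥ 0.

The region D is 0 ≤ r ≤ 1, 0 ≤ θ ≤ π in polar coordinates, where x = r cos(θ), y = r sin(θ), and dA = r dr dθ.

Under the substitution, the integrand becomes 20exp(-r^2), so

    ∬_D (20exp(-x^2 - y^2)) dA = ∫_{0}^{π} ∫_{0}^{1} (20exp(-r^2)) · r dr dθ.

Inner integral (in r): ∫_{0}^{1} (20exp(-r^2)) · r dr = 10 - 10exp(-1).

Outer integral (in θ): ∫_{0}^{π} (10 - 10exp(-1)) dθ = -10π exp(-1) + 10π.

Therefore ∬_D (20exp(-x^2 - y^2)) dA = -10π exp(-1) + 10π.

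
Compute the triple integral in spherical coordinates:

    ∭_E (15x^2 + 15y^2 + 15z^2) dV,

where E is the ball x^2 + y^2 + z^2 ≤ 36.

In spherical coordinates, x = ρ sin(φ) cos(θ), y = ρ sin(φ) sin(θ), z = ρ cos(φ), and dV = ρ^2 sin(φ) dρ dφ dθ.

The integrand becomes 15ρ^2, so

    ∭_E (15x^2 + 15y^2 + 15z^2) dV = ∫_{0}^{2π} ∫_{0}^{π} ∫_{0}^{6} (15ρ^2) · ρ^2 sin(φ) dρ dφ dθ.

Inner (ρ): 23328sin(φ).
Middle (φ): 46656.
Outer (θ): 93312π.

Therefore the triple integral equals 93312π.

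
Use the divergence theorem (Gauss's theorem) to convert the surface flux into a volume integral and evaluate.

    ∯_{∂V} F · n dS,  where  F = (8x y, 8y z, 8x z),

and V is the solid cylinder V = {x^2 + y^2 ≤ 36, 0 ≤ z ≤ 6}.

By the divergence theorem,

    ∯_{∂V} F · n dS = ∭_V (∇ · F) dV.

Compute the divergence:
    ∇ · F = ∂F_x/∂x + ∂F_y/∂y + ∂F_z/∂z = 8y + 8z + 8x = 8x + 8y + 8z.

In cylindrical coordinates, x = r cos(θ), y = r sin(θ), z = z, dV = r dr dθ dz, with 0 ≤ r ≤ 6, 0 ≤ θ ≤ 2π, 0 ≤ z ≤ 6.

The integrand, after substitution and multiplying by the volume element, becomes (8sqrt(2)r sin(θ + π/4) + 8z) · r, so

    ∭_V (∇·F) dV = ∫_0^{2π} ∫_0^{6} ∫_0^{6} (8sqrt(2)r sin(θ + π/4) + 8z) · r dz dr dθ.

Inner (z from 0 to 6): 48r (sqrt(2)r sin(θ + π/4) + 3).
Middle (r from 0 to 6): 3456sqrt(2)sin(θ + π/4) + 2592.
Outer (θ from 0 to 2π): 5184π.

Therefore ∯_{∂V} F · n dS = 5184π.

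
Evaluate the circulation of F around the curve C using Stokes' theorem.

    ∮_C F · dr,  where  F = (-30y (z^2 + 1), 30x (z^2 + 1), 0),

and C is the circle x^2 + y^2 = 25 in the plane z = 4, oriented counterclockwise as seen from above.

Let S be the flat disk x^2 + y^2 ≤ 25 in the plane z = 4, with upward unit normal n̂ = ẑ. By Stokes' theorem,

    ∮_C F · dr = ∬_S (∇ × F) · n̂ dS = ∬_D (curl F)_z dA,

where D is the disk x^2 + y^2 ≤ 25.

Compute the curl of F = (-30y (z^2 + 1), 30x (z^2 + 1), 0):
    (∇ × F)_x = ∂F_z/∂y - ∂F_y/∂z = -60x z,
    (∇ × F)_y = ∂F_x/∂z - ∂F_z/∂x = -60y z,
    (∇ × F)_z = ∂F_y/∂x - ∂F_x/∂y = 60z^2 + 60.

On z = 4, (curl F)_z = 1020.

Convert to polar (x = r cos θ, y = r sin θ, dA = r dr dθ); the integrand becomes 1020, so

    ∬_D (curl F)_z dA = ∫_0^{2π} ∫_0^{5} (1020) · r dr dθ.

Inner (r from 0 to 5): 12750.
Outer (θ from 0 to 2π): 25500π.

Therefore ∮_C F · dr = 25500π.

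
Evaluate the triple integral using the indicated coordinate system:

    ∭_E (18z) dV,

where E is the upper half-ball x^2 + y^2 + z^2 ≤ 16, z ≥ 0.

In spherical coordinates, x = ρ sin(φ) cos(θ), y = ρ sin(φ) sin(θ), z = ρ cos(φ), and dV = ρ^2 sin(φ) dρ dφ dθ.

The integrand becomes 18ρ cos(φ), so

    ∭_E (18z) dV = ∫_{0}^{2π} ∫_{0}^{π/2} ∫_{0}^{4} (18ρ cos(φ)) · ρ^2 sin(φ) dρ dφ dθ.

Inner (ρ): 576sin(2φ).
Middle (φ): 576.
Outer (θ): 1152π.

Therefore the triple integral equals 1152π.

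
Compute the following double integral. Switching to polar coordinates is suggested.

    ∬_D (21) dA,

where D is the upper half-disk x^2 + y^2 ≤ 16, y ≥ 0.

The region D is 0 ≤ r ≤ 4, 0 ≤ θ ≤ π in polar coordinates, where x = r cos(θ), y = r sin(θ), and dA = r dr dθ.

Under the substitution, the integrand becomes 21, so

    ∬_D (21) dA = ∫_{0}^{π} ∫_{0}^{4} (21) · r dr dθ.

Inner integral (in r): ∫_{0}^{4} (21) · r dr = 168.

Outer integral (in θ): ∫_{0}^{π} (168) dθ = 168π.

Therefore ∬_D (21) dA = 168π.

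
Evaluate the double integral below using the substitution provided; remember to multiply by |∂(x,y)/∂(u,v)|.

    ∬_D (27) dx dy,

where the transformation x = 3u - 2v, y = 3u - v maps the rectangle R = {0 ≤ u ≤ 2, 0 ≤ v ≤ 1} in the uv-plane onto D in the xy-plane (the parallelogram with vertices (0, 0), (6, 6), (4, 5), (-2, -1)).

Compute the Jacobian determinant of (x, y) with respect to (u, v):

    ∂(x,y)/∂(u,v) = | 3  -2 | = (3)(-1) - (-2)(3) = 3.
                   | 3  -1 |

Its absolute value is |J| = 3 (the area scaling factor).

Substituting x = 3u - 2v, y = 3u - v into the integrand,

    27 → 27,

so the integral becomes

    ∬_R (27) · |J| du dv = ∫_0^2 ∫_0^1 (81) dv du.

Inner (v): 81.
Outer (u): 162.

Therefore ∬_D (27) dx dy = 162.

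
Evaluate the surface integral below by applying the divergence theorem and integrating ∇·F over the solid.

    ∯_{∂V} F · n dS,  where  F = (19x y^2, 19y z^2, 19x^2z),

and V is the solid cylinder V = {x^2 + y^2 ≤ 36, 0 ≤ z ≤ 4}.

By the divergence theorem,

    ∯_{∂V} F · n dS = ∭_V (∇ · F) dV.

Compute the divergence:
    ∇ · F = ∂F_x/∂x + ∂F_y/∂y + ∂F_z/∂z = 19y^2 + 19z^2 + 19x^2 = 19x^2 + 19y^2 + 19z^2.

In cylindrical coordinates, x = r cos(θ), y = r sin(θ), z = z, dV = r dr dθ dz, with 0 ≤ r ≤ 6, 0 ≤ θ ≤ 2π, 0 ≤ z ≤ 4.

The integrand, after substitution and multiplying by the volume element, becomes (19r^2 + 19z^2) · r, so

    ∭_V (∇·F) dV = ∫_0^{2π} ∫_0^{6} ∫_0^{4} (19r^2 + 19z^2) · r dz dr dθ.

Inner (z from 0 to 4): 76r (r^2 + 16/3).
Middle (r from 0 to 6): 31920.
Outer (θ from 0 to 2π): 63840π.

Therefore ∯_{∂V} F · n dS = 63840π.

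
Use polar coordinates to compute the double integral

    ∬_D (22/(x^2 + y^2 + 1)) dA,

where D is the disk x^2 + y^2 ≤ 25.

The region D is 0 ≤ r ≤ 5, 0 ≤ θ ≤ 2π in polar coordinates, where x = r cos(θ), y = r sin(θ), and dA = r dr dθ.

Under the substitution, the integrand becomes 22/(r^2 + 1), so

    ∬_D (22/(x^2 + y^2 + 1)) dA = ∫_{0}^{2π} ∫_{0}^{5} (22/(r^2 + 1)) · r dr dθ.

Inner integral (in r): ∫_{0}^{5} (22/(r^2 + 1)) · r dr = log(3670344486987776).

Outer integral (in θ): ∫_{0}^{2π} (log(3670344486987776)) dθ = 22π log(26).

Therefore ∬_D (22/(x^2 + y^2 + 1)) dA = 22π log(26).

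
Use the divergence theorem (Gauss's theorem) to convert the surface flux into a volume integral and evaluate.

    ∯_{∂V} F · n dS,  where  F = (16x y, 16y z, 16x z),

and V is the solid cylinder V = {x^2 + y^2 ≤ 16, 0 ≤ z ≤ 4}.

By the divergence theorem,

    ∯_{∂V} F · n dS = ∭_V (∇ · F) dV.

Compute the divergence:
    ∇ · F = ∂F_x/∂x + ∂F_y/∂y + ∂F_z/∂z = 16y + 16z + 16x = 16x + 16y + 16z.

In cylindrical coordinates, x = r cos(θ), y = r sin(θ), z = z, dV = r dr dθ dz, with 0 ≤ r ≤ 4, 0 ≤ θ ≤ 2π, 0 ≤ z ≤ 4.

The integrand, after substitution and multiplying by the volume element, becomes (16sqrt(2)r sin(θ + π/4) + 16z) · r, so

    ∭_V (∇·F) dV = ∫_0^{2π} ∫_0^{4} ∫_0^{4} (16sqrt(2)r sin(θ + π/4) + 16z) · r dz dr dθ.

Inner (z from 0 to 4): 64r (sqrt(2)r sin(θ + π/4) + 2).
Middle (r from 0 to 4): 4096sqrt(2)sin(θ + π/4)/3 + 1024.
Outer (θ from 0 to 2π): 2048π.

Therefore ∯_{∂V} F · n dS = 2048π.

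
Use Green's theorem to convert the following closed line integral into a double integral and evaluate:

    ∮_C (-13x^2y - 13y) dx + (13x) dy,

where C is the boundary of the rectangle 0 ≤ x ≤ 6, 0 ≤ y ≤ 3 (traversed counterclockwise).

Green's theorem converts the closed line integral into a double integral over the enclosed region D:

    ∮_C P dx + Q dy = ∬_D (∂Q/∂x - ∂P/∂y) dA.

Here P = -13x^2y - 13y, Q = 13x, so

    ∂Q/∂x = 13,    ∂P/∂y = -13x^2 - 13,
    ∂Q/∂x - ∂P/∂y = 13x^2 + 26.

D is the region 0 ≤ x ≤ 6, 0 ≤ y ≤ 3. Evaluating the double integral:

    ∬_D (13x^2 + 26) dA = ∫_0^{6} ∫_0^{3} (13x^2 + 26) dy dx.

Inner (y from 0 to 3): 39x^2 + 78.
Outer (x from 0 to 6): 3276.

Therefore ∮_C P dx + Q dy = 3276.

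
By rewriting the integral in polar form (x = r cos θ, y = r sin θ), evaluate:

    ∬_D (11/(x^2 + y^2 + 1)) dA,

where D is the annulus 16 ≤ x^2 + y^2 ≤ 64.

The region D is 4 ≤ r ≤ 8, 0 ≤ θ ≤ 2π in polar coordinates, where x = r cos(θ), y = r sin(θ), and dA = r dr dθ.

Under the substitution, the integrand becomes 11/(r^2 + 1), so

    ∬_D (11/(x^2 + y^2 + 1)) dA = ∫_{0}^{2π} ∫_{4}^{8} (11/(r^2 + 1)) · r dr dθ.

Inner integral (in r): ∫_{4}^{8} (11/(r^2 + 1)) · r dr = log(1160290625sqrt(1105)/24137569).

Outer integral (in θ): ∫_{0}^{2π} (log(1160290625sqrt(1105)/24137569)) dθ = log((1160290625sqrt(1105)/24137569)^(2π)).

Therefore ∬_D (11/(x^2 + y^2 + 1)) dA = log((1160290625sqrt(1105)/24137569)^(2π)).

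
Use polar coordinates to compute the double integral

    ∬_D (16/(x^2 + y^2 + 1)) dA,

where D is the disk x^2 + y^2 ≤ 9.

The region D is 0 ≤ r ≤ 3, 0 ≤ θ ≤ 2π in polar coordinates, where x = r cos(θ), y = r sin(θ), and dA = r dr dθ.

Under the substitution, the integrand becomes 16/(r^2 + 1), so

    ∬_D (16/(x^2 + y^2 + 1)) dA = ∫_{0}^{2π} ∫_{0}^{3} (16/(r^2 + 1)) · r dr dθ.

Inner integral (in r): ∫_{0}^{3} (16/(r^2 + 1)) · r dr = log(100000000).

Outer integral (in θ): ∫_{0}^{2π} (log(100000000)) dθ = 16π log(10).

Therefore ∬_D (16/(x^2 + y^2 + 1)) dA = 16π log(10).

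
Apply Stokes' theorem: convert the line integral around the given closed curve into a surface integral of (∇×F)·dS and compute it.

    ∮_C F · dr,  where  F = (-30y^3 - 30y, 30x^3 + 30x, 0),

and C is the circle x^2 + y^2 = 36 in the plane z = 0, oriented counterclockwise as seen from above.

Let S be the flat disk x^2 + y^2 ≤ 36 in the plane z = 0, with upward unit normal n̂ = ẑ. By Stokes' theorem,

    ∮_C F · dr = ∬_S (∇ × F) · n̂ dS = ∬_D (curl F)_z dA,

where D is the disk x^2 + y^2 ≤ 36.

Compute the curl of F = (-30y^3 - 30y, 30x^3 + 30x, 0):
    (∇ × F)_x = ∂F_z/∂y - ∂F_y/∂z = 0,
    (∇ × F)_y = ∂F_x/∂z - ∂F_z/∂x = 0,
    (∇ × F)_z = ∂F_y/∂x - ∂F_x/∂y = 90x^2 + 90y^2 + 60.

On z = 0, (curl F)_z = 90x^2 + 90y^2 + 60.

Convert to polar (x = r cos θ, y = r sin θ, dA = r dr dθ); the integrand becomes 90r^2 + 60, so

    ∬_D (curl F)_z dA = ∫_0^{2π} ∫_0^{6} (90r^2 + 60) · r dr dθ.

Inner (r from 0 to 6): 30240.
Outer (θ from 0 to 2π): 60480π.

Therefore ∮_C F · dr = 60480π.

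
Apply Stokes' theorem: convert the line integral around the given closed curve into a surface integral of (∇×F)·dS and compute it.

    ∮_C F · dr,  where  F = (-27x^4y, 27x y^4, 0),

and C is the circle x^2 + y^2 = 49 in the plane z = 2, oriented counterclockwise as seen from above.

Let S be the flat disk x^2 + y^2 ≤ 49 in the plane z = 2, with upward unit normal n̂ = ẑ. By Stokes' theorem,

    ∮_C F · dr = ∬_S (∇ × F) · n̂ dS = ∬_D (curl F)_z dA,

where D is the disk x^2 + y^2 ≤ 49.

Compute the curl of F = (-27x^4y, 27x y^4, 0):
    (∇ × F)_x = ∂F_z/∂y - ∂F_y/∂z = 0,
    (∇ × F)_y = ∂F_x/∂z - ∂F_z/∂x = 0,
    (∇ × F)_z = ∂F_y/∂x - ∂F_x/∂y = 27x^4 + 27y^4.

On z = 2, (curl F)_z = 27x^4 + 27y^4.

Convert to polar (x = r cos θ, y = r sin θ, dA = r dr dθ); the integrand becomes 27r^4(sin(θ)^4 + cos(θ)^4), so

    ∬_D (curl F)_z dA = ∫_0^{2π} ∫_0^{7} (27r^4(sin(θ)^4 + cos(θ)^4)) · r dr dθ.

Inner (r from 0 to 7): 1058841sin(θ)^4/2 + 1058841cos(θ)^4/2.
Outer (θ from 0 to 2π): 3176523π/4.

Therefore ∮_C F · dr = 3176523π/4.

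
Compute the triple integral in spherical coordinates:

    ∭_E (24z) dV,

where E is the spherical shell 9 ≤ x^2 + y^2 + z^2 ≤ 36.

In spherical coordinates, x = ρ sin(φ) cos(θ), y = ρ sin(φ) sin(θ), z = ρ cos(φ), and dV = ρ^2 sin(φ) dρ dφ dθ.

The integrand becomes 24ρ cos(φ), so

    ∭_E (24z) dV = ∫_{0}^{2π} ∫_{0}^{π} ∫_{3}^{6} (24ρ cos(φ)) · ρ^2 sin(φ) dρ dφ dθ.

Inner (ρ): 3645sin(2φ).
Middle (φ): 0.
Outer (θ): 0.

Therefore the triple integral equals 0.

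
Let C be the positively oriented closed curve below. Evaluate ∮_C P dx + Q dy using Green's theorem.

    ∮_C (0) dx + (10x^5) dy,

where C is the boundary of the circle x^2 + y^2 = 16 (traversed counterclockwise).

Green's theorem converts the closed line integral into a double integral over the enclosed region D:

    ∮_C P dx + Q dy = ∬_D (∂Q/∂x - ∂P/∂y) dA.

Here P = 0, Q = 10x^5, so

    ∂Q/∂x = 50x^4,    ∂P/∂y = 0,
    ∂Q/∂x - ∂P/∂y = 50x^4.

D is the region x^2 + y^2 ≤ 16. Evaluating the double integral:

In polar coordinates (x = r cos θ, y = r sin θ, dA = r dr dθ) the integrand becomes 50r^4cos(θ)^4, so

    ∬_D (50x^4) dA = ∫_0^{2π} ∫_0^{4} (50r^4cos(θ)^4) · r dr dθ.

Inner (r from 0 to 4): 102400cos(θ)^4/3.
Outer (θ from 0 to 2π): 25600π.

Therefore ∮_C P dx + Q dy = 25600π.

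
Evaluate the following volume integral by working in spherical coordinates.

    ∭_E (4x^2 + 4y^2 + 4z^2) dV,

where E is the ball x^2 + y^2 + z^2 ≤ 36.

In spherical coordinates, x = ρ sin(φ) cos(θ), y = ρ sin(φ) sin(θ), z = ρ cos(φ), and dV = ρ^2 sin(φ) dρ dφ dθ.

The integrand becomes 4ρ^2, so

    ∭_E (4x^2 + 4y^2 + 4z^2) dV = ∫_{0}^{2π} ∫_{0}^{π} ∫_{0}^{6} (4ρ^2) · ρ^2 sin(φ) dρ dφ dθ.

Inner (ρ): 31104sin(φ)/5.
Middle (φ): 62208/5.
Outer (θ): 124416π/5.

Therefore the triple integral equals 124416π/5.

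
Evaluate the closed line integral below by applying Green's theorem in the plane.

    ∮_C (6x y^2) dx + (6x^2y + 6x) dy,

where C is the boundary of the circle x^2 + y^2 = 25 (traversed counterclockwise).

Green's theorem converts the closed line integral into a double integral over the enclosed region D:

    ∮_C P dx + Q dy = ∬_D (∂Q/∂x - ∂P/∂y) dA.

Here P = 6x y^2, Q = 6x^2y + 6x, so

    ∂Q/∂x = 12x y + 6,    ∂P/∂y = 12x y,
    ∂Q/∂x - ∂P/∂y = 6.

D is the region x^2 + y^2 ≤ 25. Evaluating the double integral:

In polar coordinates (x = r cos θ, y = r sin θ, dA = r dr dθ) the integrand becomes 6, so

    ∬_D (6) dA = ∫_0^{2π} ∫_0^{5} (6) · r dr dθ.

Inner (r from 0 to 5): 75.
Outer (θ from 0 to 2π): 150π.

Therefore ∮_C P dx + Q dy = 150π.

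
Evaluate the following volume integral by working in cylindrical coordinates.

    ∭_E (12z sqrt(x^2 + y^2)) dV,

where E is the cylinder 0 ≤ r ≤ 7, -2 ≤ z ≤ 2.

In cylindrical coordinates, x = r cos(θ), y = r sin(θ), z = z, and dV = r dr dθ dz.

The integrand becomes 12r z, so

    ∭_E (12z sqrt(x^2 + y^2)) dV = ∫_{0}^{2π} ∫_{0}^{7} ∫_{-2}^{2} (12r z) · r dz dr dθ.

Inner (z): 0.
Middle (r from 0 to 7): 0.
Outer (θ): 0.

Therefore the triple integral equals 0.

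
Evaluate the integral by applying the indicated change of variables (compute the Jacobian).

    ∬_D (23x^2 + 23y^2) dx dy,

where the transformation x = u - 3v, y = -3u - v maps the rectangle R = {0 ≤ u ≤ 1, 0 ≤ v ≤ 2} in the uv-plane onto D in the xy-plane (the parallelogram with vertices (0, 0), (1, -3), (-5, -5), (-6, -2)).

Compute the Jacobian determinant of (x, y) with respect to (u, v):

    ∂(x,y)/∂(u,v) = | 1  -3 | = (1)(-1) - (-3)(-3) = -10.
                   | -3  -1 |

Its absolute value is |J| = 10 (the area scaling factor).

Substituting x = u - 3v, y = -3u - v into the integrand,

    23x^2 + 23y^2 → 230u^2 + 230v^2,

so the integral becomes

    ∬_R (230u^2 + 230v^2) · |J| du dv = ∫_0^1 ∫_0^2 (2300u^2 + 2300v^2) dv du.

Inner (v): 4600u^2 + 18400/3.
Outer (u): 23000/3.

Therefore ∬_D (23x^2 + 23y^2) dx dy = 23000/3.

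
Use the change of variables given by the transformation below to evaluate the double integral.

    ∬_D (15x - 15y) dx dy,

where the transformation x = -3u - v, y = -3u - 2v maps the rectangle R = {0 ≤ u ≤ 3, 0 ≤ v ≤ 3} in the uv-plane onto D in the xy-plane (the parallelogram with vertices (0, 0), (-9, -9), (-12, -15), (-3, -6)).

Compute the Jacobian determinant of (x, y) with respect to (u, v):

    ∂(x,y)/∂(u,v) = | -3  -1 | = (-3)(-2) - (-1)(-3) = 3.
                   | -3  -2 |

Its absolute value is |J| = 3 (the area scaling factor).

Substituting x = -3u - v, y = -3u - 2v into the integrand,

    15x - 15y → 15v,

so the integral becomes

    ∬_R (15v) · |J| du dv = ∫_0^3 ∫_0^3 (45v) dv du.

Inner (v): 405/2.
Outer (u): 1215/2.

Therefore ∬_D (15x - 15y) dx dy = 1215/2.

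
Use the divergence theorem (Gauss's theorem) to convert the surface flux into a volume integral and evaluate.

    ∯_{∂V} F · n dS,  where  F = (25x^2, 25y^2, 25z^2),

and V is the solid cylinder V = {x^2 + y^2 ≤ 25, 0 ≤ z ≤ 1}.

By the divergence theorem,

    ∯_{∂V} F · n dS = ∭_V (∇ · F) dV.

Compute the divergence:
    ∇ · F = ∂F_x/∂x + ∂F_y/∂y + ∂F_z/∂z = 50x + 50y + 50z.

In cylindrical coordinates, x = r cos(θ), y = r sin(θ), z = z, dV = r dr dθ dz, with 0 ≤ r ≤ 5, 0 ≤ θ ≤ 2π, 0 ≤ z ≤ 1.

The integrand, after substitution and multiplying by the volume element, becomes (50sqrt(2)r sin(θ + π/4) + 50z) · r, so

    ∭_V (∇·F) dV = ∫_0^{2π} ∫_0^{5} ∫_0^{1} (50sqrt(2)r sin(θ + π/4) + 50z) · r dz dr dθ.

Inner (z from 0 to 1): 25r (2sqrt(2)r sin(θ + π/4) + 1).
Middle (r from 0 to 5): 6250sqrt(2)sin(θ + π/4)/3 + 625/2.
Outer (θ from 0 to 2π): 625π.

Therefore ∯_{∂V} F · n dS = 625π.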